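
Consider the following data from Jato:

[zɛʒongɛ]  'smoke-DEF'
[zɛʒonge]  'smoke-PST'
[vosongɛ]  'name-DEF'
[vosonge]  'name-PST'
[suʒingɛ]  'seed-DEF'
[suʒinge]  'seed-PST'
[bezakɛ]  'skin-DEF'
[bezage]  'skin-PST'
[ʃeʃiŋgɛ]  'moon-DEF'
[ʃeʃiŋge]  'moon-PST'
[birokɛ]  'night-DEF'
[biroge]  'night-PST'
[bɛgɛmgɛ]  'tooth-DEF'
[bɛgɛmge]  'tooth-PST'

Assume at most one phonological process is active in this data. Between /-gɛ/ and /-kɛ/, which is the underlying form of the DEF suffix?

/-kɛ/

The DEF morpheme has two allomorphs, [-gɛ] and [-kɛ].
By contrast the PST suffix keeps its initial [g] throughout — that segment must be underlying.
The DEF suffix is therefore /-kɛ/ underlyingly, with post-nasal voicing: voiceless stops become voiced after a nasal.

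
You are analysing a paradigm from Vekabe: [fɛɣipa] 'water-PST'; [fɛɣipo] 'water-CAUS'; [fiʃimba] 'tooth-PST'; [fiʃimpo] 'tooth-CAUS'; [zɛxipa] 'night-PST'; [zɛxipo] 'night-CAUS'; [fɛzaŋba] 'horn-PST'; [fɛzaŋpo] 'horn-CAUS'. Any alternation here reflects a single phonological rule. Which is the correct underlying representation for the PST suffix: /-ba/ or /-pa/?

/-ba/

The PST suffix surfaces as [-ba] and [-pa], depending on the final segment of the stem.
The CAUS suffix, which begins with [p], is invariant after every stem; so [p] is not altered by any rule here.
So the underlying form is /-ba/, and voiced stops become voiceless after a vowel.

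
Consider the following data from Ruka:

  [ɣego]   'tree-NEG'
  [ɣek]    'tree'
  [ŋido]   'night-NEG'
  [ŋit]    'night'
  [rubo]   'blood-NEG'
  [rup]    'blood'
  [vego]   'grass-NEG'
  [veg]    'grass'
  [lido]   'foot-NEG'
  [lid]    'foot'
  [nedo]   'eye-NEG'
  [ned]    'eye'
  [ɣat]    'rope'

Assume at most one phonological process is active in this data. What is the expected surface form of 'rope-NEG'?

[ɣado]

The root 'night' surfaces as [ŋido] and [ŋit], with a stem-final [d] ~ [t] alternation.
The stem 'eye' ([nedo], [ned]) shows [d] unchanged in both environments, so [d] cannot be basic with [t] derived in isolation.
So /t/ is underlying, and a rule of intervocalic voicing — voiceless stops become voiced between vowels — gives [d].
From [ɣat] the stem 'rope' is /ɣat/; between vowels this yields [ɣado].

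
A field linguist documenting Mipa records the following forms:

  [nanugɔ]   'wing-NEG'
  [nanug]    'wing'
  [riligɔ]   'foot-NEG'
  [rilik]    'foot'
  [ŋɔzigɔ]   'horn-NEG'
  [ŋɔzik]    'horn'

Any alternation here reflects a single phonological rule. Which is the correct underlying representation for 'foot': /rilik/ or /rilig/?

The stem for 'foot' ends in [g] in [riligɔ] but [k] in [rilik].
Compare 'wing', with invariant [g] in [nanugɔ] and [nanug]: an analysis with underlying /g/ and a rule producing [k] in isolation would wrongly predict alternation here too.
The underlying segment must be /k/; voiceless stops become voiced between vowels, yielding [g] there.

/rilik/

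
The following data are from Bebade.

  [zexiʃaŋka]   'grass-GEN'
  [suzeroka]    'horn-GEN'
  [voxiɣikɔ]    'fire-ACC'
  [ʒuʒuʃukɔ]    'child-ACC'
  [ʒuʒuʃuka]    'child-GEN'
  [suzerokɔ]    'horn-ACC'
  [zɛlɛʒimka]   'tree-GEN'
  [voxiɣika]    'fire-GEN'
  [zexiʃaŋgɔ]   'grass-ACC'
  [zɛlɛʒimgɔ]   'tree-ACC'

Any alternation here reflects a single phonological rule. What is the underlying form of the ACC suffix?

/-gɔ/

The ACC suffix surfaces as [-gɔ] and [-kɔ], depending on the final segment of the stem.
By contrast the GEN suffix keeps its initial [k] throughout — that segment must be underlying.
The ACC suffix is therefore /-gɔ/ underlyingly, with post-vocalic devoicing: voiced stops become voiceless after a vowel.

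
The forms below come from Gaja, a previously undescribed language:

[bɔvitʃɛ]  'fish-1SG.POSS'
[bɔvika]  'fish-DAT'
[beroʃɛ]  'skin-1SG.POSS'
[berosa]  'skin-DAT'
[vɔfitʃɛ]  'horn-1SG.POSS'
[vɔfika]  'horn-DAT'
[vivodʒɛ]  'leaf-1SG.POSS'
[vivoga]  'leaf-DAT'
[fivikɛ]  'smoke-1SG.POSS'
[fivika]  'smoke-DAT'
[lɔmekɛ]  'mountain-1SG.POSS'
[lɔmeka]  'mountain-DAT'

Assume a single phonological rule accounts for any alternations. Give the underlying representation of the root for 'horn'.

/vɔfitʃ/

The stem for 'horn' ends in [tʃ] in [vɔfitʃɛ] but [k] in [vɔfika].
But 'smoke' keeps [k] in both environments ([fivikɛ], [fivika]), so there is no rule changing /k/ to [tʃ] before the 1SG.POSS suffix.
The alternation reflects depalatalization: palato-alveolar /tʃ/, /dʒ/ and /ʃ/ become [k], [g] and [s] when no front vowel follows. /tʃ/ is underlying.
Hence 'horn' is /vɔfitʃ/ underlyingly.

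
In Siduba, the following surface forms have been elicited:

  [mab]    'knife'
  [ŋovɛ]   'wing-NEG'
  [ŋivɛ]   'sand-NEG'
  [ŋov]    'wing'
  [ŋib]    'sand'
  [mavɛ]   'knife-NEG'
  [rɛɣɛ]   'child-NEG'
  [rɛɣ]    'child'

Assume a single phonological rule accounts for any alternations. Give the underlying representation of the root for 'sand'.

'sand' shows [b] ~ [v] at the end of the stem ([ŋib] vs [ŋivɛ]).
The stem 'wing' ([ŋov], [ŋovɛ]) shows [v] unchanged in both environments, so [v] cannot be basic with [b] derived in isolation.
The underlying segment must be /b/; voiced stops become fricatives between vowels, yielding [v] there.

/ŋib/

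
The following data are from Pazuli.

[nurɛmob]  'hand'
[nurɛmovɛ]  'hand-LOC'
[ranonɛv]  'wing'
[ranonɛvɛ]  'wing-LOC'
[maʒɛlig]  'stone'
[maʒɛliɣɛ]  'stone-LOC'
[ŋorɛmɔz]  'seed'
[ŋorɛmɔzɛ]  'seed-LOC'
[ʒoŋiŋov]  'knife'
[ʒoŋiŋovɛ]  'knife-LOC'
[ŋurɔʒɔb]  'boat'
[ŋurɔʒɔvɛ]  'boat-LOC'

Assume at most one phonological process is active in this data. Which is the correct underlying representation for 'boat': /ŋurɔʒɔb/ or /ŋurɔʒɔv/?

The stem for 'boat' ends in [b] in [ŋurɔʒɔb] but [v] in [ŋurɔʒɔvɛ].
The stem 'wing' ([ranonɛv], [ranonɛvɛ]) shows [v] unchanged in both environments, so [v] cannot be basic with [b] derived in isolation.
The alternation reflects intervocalic spirantization: voiced stops become fricatives between vowels. /b/ is underlying.

/ŋurɔʒɔb/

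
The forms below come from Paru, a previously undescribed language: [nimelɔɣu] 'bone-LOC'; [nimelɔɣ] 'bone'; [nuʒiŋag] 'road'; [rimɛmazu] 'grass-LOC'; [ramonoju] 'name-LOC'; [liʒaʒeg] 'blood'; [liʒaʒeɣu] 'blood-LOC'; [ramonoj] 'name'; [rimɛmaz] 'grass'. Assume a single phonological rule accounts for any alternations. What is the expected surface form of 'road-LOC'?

[nuʒiŋaɣu]

In [liʒaʒeg] and [liʒaʒeɣu] the final segment of 'blood' alternates: [g] ~ [ɣ].
But 'bone' keeps [ɣ] in both environments ([nimelɔɣ], [nimelɔɣu]), so there is no rule changing /ɣ/ to [g] in isolation.
Therefore /g/ is basic and [ɣ] is derived by intervocalic spirantization (voiced stops become fricatives between vowels).
From [nuʒiŋag] the stem 'road' is /nuʒiŋag/; between vowels this yields [nuʒiŋaɣu].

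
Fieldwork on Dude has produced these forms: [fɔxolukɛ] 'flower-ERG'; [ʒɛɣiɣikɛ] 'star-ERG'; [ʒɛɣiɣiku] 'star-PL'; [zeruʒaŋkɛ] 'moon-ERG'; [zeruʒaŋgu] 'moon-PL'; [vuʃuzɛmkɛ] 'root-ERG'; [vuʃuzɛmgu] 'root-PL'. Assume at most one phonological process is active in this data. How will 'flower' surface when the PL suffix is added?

The PL morpheme has two allomorphs, [-gu] and [-ku].
By contrast the ERG suffix keeps its initial [k] throughout — that segment must be underlying.
So the underlying form is /-gu/, and voiced stops become voiceless after a vowel.
After 'flower', which ends in a vowel, the suffix surfaces as [-ku], giving [fɔxoluku].

[fɔxoluku]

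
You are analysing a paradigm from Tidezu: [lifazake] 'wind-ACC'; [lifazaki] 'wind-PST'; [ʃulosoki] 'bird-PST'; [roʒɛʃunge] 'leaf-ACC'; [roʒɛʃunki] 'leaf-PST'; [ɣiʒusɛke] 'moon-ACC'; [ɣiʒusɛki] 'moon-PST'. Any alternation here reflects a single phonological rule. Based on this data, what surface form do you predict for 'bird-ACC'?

[ʃulosoke]

The ACC morpheme has two allomorphs, [-ge] and [-ke].
The PST suffix, which begins with [k], is invariant after every stem; so [k] is not altered by any rule here.
So the underlying form is /-ge/, and voiced stops become voiceless after a vowel.
After 'bird', which ends in a vowel, the suffix surfaces as [-ke], giving [ʃulosoke].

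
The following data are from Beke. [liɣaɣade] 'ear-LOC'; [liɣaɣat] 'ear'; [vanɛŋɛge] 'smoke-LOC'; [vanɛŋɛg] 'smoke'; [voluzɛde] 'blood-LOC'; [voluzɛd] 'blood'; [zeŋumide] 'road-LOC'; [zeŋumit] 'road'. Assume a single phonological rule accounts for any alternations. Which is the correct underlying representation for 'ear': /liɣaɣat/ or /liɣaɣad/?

/liɣaɣat/

'ear' shows [d] ~ [t] at the end of the stem ([liɣaɣade] vs [liɣaɣat]).
Compare 'blood', with invariant [d] in [voluzɛde] and [voluzɛd]: an analysis with underlying /d/ and a rule producing [t] in isolation would wrongly predict alternation here too.
The underlying segment must be /t/; voiceless stops become voiced between vowels, yielding [d] there.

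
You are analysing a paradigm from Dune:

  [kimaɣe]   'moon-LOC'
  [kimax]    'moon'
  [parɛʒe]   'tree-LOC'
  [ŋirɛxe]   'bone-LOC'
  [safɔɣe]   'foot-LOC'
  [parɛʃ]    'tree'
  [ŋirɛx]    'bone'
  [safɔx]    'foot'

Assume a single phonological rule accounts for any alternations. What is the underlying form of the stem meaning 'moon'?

/kimaɣ/

The stem for 'moon' ends in [ɣ] in [kimaɣe] but [x] in [kimax].
If /x/ were underlying and a rule turned it into [ɣ] before the LOC suffix, 'bone' would also alternate; but it has [x] in both [ŋirɛxe] and [ŋirɛx].
So /ɣ/ is underlying, and a rule of word-final obstruent devoicing — voiced obstruents become voiceless word-finally — gives [x].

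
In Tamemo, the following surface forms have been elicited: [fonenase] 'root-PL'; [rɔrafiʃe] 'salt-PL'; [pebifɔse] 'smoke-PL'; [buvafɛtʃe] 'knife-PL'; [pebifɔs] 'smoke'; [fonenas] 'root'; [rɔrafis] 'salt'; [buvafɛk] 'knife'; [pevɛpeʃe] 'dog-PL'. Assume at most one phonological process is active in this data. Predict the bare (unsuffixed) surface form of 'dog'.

[pevɛpes]

In [rɔrafiʃe] and [rɔrafis] the final segment of 'salt' alternates: [ʃ] ~ [s].
But 'root' keeps [s] in both environments ([fonenase], [fonenas]), so there is no rule changing /s/ to [ʃ] before the PL suffix.
The underlying segment must be /ʃ/; palato-alveolar /tʃ/ and /ʃ/ become [k] and [s] when no front vowel follows, yielding [s] there.
The one attested form of 'dog', [pevɛpeʃe], shows underlying /pevɛpeʃ/. Applying the same rule when no front vowel follows gives [pevɛpes].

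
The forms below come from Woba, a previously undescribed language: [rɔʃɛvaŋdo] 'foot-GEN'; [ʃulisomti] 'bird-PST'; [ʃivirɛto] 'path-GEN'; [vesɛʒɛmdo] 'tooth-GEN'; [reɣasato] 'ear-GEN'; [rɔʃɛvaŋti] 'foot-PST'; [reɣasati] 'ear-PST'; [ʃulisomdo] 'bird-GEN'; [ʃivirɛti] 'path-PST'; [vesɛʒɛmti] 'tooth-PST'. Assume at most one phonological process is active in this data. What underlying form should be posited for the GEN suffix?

The GEN morpheme has two allomorphs, [-do] and [-to].
The PST suffix, which begins with [t], is invariant after every stem; so [t] is not altered by any rule here.
The GEN suffix is therefore /-do/ underlyingly, with post-vocalic devoicing: voiced stops become voiceless after a vowel.

/-do/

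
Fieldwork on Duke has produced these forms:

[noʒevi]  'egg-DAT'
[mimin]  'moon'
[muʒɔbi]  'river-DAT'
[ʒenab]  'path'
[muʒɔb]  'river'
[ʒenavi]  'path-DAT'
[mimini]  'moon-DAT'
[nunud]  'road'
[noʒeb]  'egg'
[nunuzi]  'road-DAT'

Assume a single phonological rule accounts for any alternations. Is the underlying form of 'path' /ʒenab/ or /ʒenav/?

The stem for 'path' ends in [v] in [ʒenavi] but [b] in [ʒenab].
The stem 'river' ([muʒɔbi], [muʒɔb]) shows [b] unchanged in both environments, so [b] cannot be basic with [v] derived before the DAT suffix.
The alternation reflects word-final hardening: voiced fricatives become stops word-finally. /v/ is underlying.

/ʒenav/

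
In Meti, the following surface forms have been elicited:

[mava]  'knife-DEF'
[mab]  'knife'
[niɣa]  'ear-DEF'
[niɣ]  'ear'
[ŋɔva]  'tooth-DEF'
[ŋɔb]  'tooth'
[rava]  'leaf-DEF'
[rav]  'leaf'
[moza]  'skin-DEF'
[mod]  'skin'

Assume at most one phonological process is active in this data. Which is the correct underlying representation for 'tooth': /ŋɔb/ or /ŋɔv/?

/ŋɔb/

In [ŋɔva] and [ŋɔb] the final segment of 'tooth' alternates: [v] ~ [b].
But 'leaf' keeps [v] in both environments ([rava], [rav]), so there is no rule changing /v/ to [b] in isolation.
So /b/ is underlying, and a rule of intervocalic spirantization — voiced stops become fricatives between vowels — gives [v].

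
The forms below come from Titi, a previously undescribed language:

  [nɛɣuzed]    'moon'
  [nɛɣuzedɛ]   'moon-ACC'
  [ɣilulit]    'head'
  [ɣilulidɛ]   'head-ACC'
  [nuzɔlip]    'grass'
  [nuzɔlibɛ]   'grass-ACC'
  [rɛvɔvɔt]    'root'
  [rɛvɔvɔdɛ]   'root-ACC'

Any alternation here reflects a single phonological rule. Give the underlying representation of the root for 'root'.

/rɛvɔvɔt/

The root 'root' surfaces as [rɛvɔvɔt] and [rɛvɔvɔdɛ], with a stem-final [t] ~ [d] alternation.
Compare 'moon', with invariant [d] in [nɛɣuzed] and [nɛɣuzedɛ]: an analysis with underlying /d/ and a rule producing [t] in isolation would wrongly predict alternation here too.
Therefore /t/ is basic and [d] is derived by intervocalic voicing (voiceless stops become voiced between vowels).
Hence 'root' is /rɛvɔvɔt/ underlyingly.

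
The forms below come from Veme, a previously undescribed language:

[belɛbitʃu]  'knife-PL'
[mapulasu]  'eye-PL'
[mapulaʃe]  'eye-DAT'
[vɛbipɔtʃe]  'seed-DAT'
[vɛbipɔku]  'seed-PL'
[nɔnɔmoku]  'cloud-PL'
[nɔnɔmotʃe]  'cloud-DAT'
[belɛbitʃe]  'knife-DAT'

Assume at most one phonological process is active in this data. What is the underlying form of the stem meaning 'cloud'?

/nɔnɔmok/

'cloud' shows [k] ~ [tʃ] at the end of the stem ([nɔnɔmoku] vs [nɔnɔmotʃe]).
If /tʃ/ were underlying and a rule turned it into [k] before the PL suffix, 'knife' would also alternate; but it has [tʃ] in both [belɛbitʃu] and [belɛbitʃe].
The underlying segment must be /k/; /k/ and /s/ become palato-alveolar [tʃ] and [ʃ] before a front vowel, yielding [tʃ] there.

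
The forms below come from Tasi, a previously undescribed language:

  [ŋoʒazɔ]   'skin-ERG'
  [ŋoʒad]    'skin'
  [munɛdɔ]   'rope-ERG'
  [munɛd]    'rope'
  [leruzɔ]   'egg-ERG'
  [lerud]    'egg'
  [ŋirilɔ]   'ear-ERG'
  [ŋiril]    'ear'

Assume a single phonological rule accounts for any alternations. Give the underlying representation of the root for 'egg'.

/leruz/

'egg' shows [z] ~ [d] at the end of the stem ([leruzɔ] vs [lerud]).
Compare 'rope', with invariant [d] in [munɛdɔ] and [munɛd]: an analysis with underlying /d/ and a rule producing [z] before the ERG suffix would wrongly predict alternation here too.
Therefore /z/ is basic and [d] is derived by word-final hardening (voiced fricatives become stops word-finally).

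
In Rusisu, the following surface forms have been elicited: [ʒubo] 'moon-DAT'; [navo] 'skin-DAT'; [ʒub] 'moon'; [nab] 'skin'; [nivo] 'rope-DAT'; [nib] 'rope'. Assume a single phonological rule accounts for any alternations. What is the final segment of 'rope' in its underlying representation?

In [nivo] and [nib] the final segment of 'rope' alternates: [v] ~ [b].
The stem 'moon' ([ʒubo], [ʒub]) shows [b] unchanged in both environments, so [b] cannot be basic with [v] derived before the DAT suffix.
So /v/ is underlying, and a rule of word-final hardening — voiced fricatives become stops word-finally — gives [b].

/v/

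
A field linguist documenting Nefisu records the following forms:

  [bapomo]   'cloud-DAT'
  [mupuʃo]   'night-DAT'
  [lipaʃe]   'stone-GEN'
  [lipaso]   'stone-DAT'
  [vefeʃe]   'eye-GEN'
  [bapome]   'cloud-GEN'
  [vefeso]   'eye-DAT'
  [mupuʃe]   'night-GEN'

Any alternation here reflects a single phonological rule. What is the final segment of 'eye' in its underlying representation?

The root 'eye' surfaces as [vefeʃe] and [vefeso], with a stem-final [ʃ] ~ [s] alternation.
If /ʃ/ were underlying and a rule turned it into [s] before the DAT suffix, 'night' would also alternate; but it has [ʃ] in both [mupuʃe] and [mupuʃo].
So /s/ is underlying, and a rule of palatalization before a front vowel — /s/ becomes palato-alveolar [ʃ] before a front vowel — gives [ʃ].

/s/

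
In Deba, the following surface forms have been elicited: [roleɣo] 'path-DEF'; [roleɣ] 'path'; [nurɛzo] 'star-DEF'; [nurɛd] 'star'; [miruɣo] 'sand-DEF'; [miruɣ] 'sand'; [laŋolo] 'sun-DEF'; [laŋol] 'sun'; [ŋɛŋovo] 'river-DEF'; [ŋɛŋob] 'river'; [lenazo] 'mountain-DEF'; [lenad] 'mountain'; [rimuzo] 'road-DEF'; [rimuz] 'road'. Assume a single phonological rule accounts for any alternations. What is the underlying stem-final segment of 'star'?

The stem for 'star' ends in [z] in [nurɛzo] but [d] in [nurɛd].
But 'road' keeps [z] in both environments ([rimuzo], [rimuz]), so there is no rule changing /z/ to [d] in isolation.
The underlying segment must be /d/; voiced stops become fricatives between vowels, yielding [z] there.

/d/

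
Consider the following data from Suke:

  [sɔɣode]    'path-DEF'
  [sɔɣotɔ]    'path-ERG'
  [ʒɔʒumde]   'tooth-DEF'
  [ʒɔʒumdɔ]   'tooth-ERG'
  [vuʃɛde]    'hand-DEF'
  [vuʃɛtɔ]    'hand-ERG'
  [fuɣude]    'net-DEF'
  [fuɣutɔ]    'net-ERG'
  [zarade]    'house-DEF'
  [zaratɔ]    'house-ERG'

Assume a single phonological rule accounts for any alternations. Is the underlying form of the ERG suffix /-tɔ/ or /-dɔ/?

The ERG morpheme has two allomorphs, [-dɔ] and [-tɔ].
The DEF suffix, which begins with [d], is invariant after every stem; so [d] is not altered by any rule here.
The ERG suffix is therefore /-tɔ/ underlyingly, with post-nasal voicing: voiceless stops become voiced after a nasal.

/-tɔ/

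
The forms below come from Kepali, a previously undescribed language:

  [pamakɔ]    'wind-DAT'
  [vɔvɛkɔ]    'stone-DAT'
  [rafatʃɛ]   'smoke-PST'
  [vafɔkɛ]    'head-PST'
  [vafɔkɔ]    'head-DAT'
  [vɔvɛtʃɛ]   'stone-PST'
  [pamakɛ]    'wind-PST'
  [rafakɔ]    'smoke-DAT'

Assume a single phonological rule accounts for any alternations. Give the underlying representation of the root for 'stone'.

'stone' shows [tʃ] ~ [k] at the end of the stem ([vɔvɛtʃɛ] vs [vɔvɛkɔ]).
The stem 'head' ([vafɔkɛ], [vafɔkɔ]) shows [k] unchanged in both environments, so [k] cannot be basic with [tʃ] derived before the PST suffix.
The underlying segment must be /tʃ/; palato-alveolar /tʃ/ becomes [k] when no front vowel follows, yielding [k] there.

/vɔvɛtʃ/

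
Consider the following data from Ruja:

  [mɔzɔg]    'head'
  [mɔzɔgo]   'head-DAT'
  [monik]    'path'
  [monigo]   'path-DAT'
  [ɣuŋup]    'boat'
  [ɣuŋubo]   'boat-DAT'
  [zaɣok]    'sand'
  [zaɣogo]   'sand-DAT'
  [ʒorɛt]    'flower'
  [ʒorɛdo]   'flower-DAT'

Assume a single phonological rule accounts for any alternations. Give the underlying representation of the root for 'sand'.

In [zaɣok] and [zaɣogo] the final segment of 'sand' alternates: [k] ~ [g].
The stem 'head' ([mɔzɔg], [mɔzɔgo]) shows [g] unchanged in both environments, so [g] cannot be basic with [k] derived in isolation.
So /k/ is underlying, and a rule of intervocalic voicing — voiceless stops become voiced between vowels — gives [g].
Hence 'sand' is /zaɣok/ underlyingly.

/zaɣok/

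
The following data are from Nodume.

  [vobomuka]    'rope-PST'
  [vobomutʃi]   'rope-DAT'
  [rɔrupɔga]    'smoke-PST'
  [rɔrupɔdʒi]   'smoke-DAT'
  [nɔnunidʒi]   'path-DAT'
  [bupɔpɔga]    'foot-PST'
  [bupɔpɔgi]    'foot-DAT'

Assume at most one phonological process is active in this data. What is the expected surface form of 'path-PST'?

'smoke' shows [g] ~ [dʒ] at the end of the stem ([rɔrupɔga] vs [rɔrupɔdʒi]).
But 'foot' keeps [g] in both environments ([bupɔpɔga], [bupɔpɔgi]), so there is no rule changing /g/ to [dʒ] before the DAT suffix.
So /dʒ/ is underlying, and a rule of depalatalization — palato-alveolar /tʃ/ and /dʒ/ become [k] and [g] when no front vowel follows — gives [g].
From [nɔnunidʒi] the stem 'path' is /nɔnunidʒ/; when no front vowel follows this yields [nɔnuniga].

[nɔnuniga]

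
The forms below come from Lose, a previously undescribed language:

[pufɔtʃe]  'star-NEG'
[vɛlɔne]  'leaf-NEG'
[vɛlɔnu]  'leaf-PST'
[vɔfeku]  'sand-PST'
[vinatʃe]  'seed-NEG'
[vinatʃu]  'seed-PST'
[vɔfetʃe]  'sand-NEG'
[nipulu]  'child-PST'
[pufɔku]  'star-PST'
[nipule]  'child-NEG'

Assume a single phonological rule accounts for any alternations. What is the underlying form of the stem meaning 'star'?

/pufɔk/

'star' shows [tʃ] ~ [k] at the end of the stem ([pufɔtʃe] vs [pufɔku]).
Compare 'seed', with invariant [tʃ] in [vinatʃe] and [vinatʃu]: an analysis with underlying /tʃ/ and a rule producing [k] before the PST suffix would wrongly predict alternation here too.
So /k/ is underlying, and a rule of palatalization before a front vowel — /k/ becomes palato-alveolar [tʃ] before a front vowel — gives [tʃ].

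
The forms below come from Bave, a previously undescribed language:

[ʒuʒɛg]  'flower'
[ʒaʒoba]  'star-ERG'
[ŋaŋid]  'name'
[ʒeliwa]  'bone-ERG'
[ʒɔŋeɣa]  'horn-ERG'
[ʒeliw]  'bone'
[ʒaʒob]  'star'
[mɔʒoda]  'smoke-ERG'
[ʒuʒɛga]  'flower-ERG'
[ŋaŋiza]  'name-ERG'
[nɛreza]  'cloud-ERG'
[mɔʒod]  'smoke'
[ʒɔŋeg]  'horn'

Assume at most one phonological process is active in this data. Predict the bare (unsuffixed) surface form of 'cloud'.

In [ŋaŋiza] and [ŋaŋid] the final segment of 'name' alternates: [z] ~ [d].
Compare 'smoke', with invariant [d] in [mɔʒoda] and [mɔʒod]: an analysis with underlying /d/ and a rule producing [z] before the ERG suffix would wrongly predict alternation here too.
The underlying segment must be /z/; voiced fricatives become stops word-finally, yielding [d] there.
From [nɛreza] the stem 'cloud' is /nɛrez/; word-finally this yields [nɛred].

[nɛred]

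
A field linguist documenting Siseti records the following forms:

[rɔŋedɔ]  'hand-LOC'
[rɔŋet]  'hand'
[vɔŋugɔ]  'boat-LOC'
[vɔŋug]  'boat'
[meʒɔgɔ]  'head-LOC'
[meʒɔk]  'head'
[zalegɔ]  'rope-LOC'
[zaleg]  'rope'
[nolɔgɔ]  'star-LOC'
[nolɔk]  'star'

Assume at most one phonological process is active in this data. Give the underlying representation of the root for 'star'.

/nolɔk/

The stem for 'star' ends in [g] in [nolɔgɔ] but [k] in [nolɔk].
Compare 'boat', with invariant [g] in [vɔŋugɔ] and [vɔŋug]: an analysis with underlying /g/ and a rule producing [k] in isolation would wrongly predict alternation here too.
The alternation reflects intervocalic voicing: voiceless stops become voiced between vowels. /k/ is underlying.
So 'star' = /nolɔk/.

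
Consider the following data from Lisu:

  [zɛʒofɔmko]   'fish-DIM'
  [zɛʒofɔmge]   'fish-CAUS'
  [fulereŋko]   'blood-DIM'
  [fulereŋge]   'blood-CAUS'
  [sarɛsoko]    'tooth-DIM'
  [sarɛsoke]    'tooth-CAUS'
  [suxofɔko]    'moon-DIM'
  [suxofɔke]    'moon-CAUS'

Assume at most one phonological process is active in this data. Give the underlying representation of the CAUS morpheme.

The CAUS morpheme has two allomorphs, [-ge] and [-ke].
By contrast the DIM suffix keeps its initial [k] throughout — that segment must be underlying.
So the underlying form is /-ge/, and voiced stops become voiceless after a vowel.

/-ge/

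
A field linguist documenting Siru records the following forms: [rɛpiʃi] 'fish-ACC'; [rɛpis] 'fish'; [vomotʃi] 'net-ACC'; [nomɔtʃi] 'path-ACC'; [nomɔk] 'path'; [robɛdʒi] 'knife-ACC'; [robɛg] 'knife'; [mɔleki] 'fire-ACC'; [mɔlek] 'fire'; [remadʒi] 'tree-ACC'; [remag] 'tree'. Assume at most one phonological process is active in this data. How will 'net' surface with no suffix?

In [nomɔtʃi] and [nomɔk] the final segment of 'path' alternates: [tʃ] ~ [k].
If /k/ were underlying and a rule turned it into [tʃ] before the ACC suffix, 'fire' would also alternate; but it has [k] in both [mɔleki] and [mɔlek].
The underlying segment must be /tʃ/; palato-alveolar /tʃ/, /dʒ/ and /ʃ/ become [k], [g] and [s] when no front vowel follows, yielding [k] there.
The one attested form of 'net', [vomotʃi], shows underlying /vomotʃ/. Applying the same rule when no front vowel follows gives [vomok].

[vomok]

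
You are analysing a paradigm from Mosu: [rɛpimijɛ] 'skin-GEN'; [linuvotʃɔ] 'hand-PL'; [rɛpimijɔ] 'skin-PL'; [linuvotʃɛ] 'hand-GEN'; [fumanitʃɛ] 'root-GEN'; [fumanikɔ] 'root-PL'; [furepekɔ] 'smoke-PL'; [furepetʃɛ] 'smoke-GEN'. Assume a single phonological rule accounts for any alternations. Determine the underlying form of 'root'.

The root 'root' surfaces as [fumanikɔ] and [fumanitʃɛ], with a stem-final [k] ~ [tʃ] alternation.
If /tʃ/ were underlying and a rule turned it into [k] before the PL suffix, 'hand' would also alternate; but it has [tʃ] in both [linuvotʃɔ] and [linuvotʃɛ].
So /k/ is underlying, and a rule of palatalization before a front vowel — /k/ becomes palato-alveolar [tʃ] before a front vowel — gives [tʃ].

/fumanik/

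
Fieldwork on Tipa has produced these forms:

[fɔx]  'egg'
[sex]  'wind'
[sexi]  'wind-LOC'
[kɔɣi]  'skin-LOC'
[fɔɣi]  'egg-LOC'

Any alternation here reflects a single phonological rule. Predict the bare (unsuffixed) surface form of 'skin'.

In [fɔɣi] and [fɔx] the final segment of 'egg' alternates: [ɣ] ~ [x].
If /x/ were underlying and a rule turned it into [ɣ] before the LOC suffix, 'wind' would also alternate; but it has [x] in both [sexi] and [sex].
The alternation reflects word-final obstruent devoicing: voiced obstruents become voiceless word-finally. /ɣ/ is underlying.
From [kɔɣi] the stem 'skin' is /kɔɣ/; word-finally this yields [kɔx].

[kɔx]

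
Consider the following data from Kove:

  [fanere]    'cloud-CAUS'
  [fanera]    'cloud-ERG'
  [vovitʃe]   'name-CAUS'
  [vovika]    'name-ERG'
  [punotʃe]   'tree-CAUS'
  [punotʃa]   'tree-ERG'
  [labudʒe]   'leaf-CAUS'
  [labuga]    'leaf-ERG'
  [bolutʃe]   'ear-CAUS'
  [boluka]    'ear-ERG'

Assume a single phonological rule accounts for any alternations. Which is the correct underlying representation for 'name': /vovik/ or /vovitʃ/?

/vovik/

'name' shows [tʃ] ~ [k] at the end of the stem ([vovitʃe] vs [vovika]).
But 'tree' keeps [tʃ] in both environments ([punotʃe], [punotʃa]), so there is no rule changing /tʃ/ to [k] before the ERG suffix.
Therefore /k/ is basic and [tʃ] is derived by palatalization before a front vowel (/k/ and /g/ become palato-alveolar [tʃ] and [dʒ] before a front vowel).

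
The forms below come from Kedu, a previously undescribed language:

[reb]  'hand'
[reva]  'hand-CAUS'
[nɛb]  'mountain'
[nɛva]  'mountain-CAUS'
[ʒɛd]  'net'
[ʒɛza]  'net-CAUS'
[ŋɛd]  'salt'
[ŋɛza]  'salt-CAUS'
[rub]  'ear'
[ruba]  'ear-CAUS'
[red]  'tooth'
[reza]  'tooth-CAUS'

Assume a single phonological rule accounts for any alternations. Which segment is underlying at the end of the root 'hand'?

In [reb] and [reva] the final segment of 'hand' alternates: [b] ~ [v].
If /b/ were underlying and a rule turned it into [v] before the CAUS suffix, 'ear' would also alternate; but it has [b] in both [rub] and [ruba].
The alternation reflects word-final hardening: voiced fricatives become stops word-finally. /v/ is underlying.

/v/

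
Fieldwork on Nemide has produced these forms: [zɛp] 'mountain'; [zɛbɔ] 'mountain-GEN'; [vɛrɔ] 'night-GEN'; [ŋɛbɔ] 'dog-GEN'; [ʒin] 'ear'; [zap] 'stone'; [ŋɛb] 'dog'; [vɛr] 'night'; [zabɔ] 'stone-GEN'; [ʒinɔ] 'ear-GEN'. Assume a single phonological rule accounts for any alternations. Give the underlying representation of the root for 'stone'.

'stone' shows [p] ~ [b] at the end of the stem ([zap] vs [zabɔ]).
If /b/ were underlying and a rule turned it into [p] in isolation, 'dog' would also alternate; but it has [b] in both [ŋɛb] and [ŋɛbɔ].
The underlying segment must be /p/; voiceless stops become voiced between vowels, yielding [b] there.

/zap/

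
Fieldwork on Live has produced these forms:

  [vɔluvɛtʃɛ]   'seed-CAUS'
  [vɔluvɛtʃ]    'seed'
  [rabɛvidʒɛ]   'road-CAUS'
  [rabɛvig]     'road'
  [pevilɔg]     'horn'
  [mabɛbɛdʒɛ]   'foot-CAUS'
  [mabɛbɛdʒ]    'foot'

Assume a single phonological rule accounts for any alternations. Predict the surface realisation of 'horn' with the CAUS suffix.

[pevilɔdʒɛ]

In [rabɛvidʒɛ] and [rabɛvig] the final segment of 'road' alternates: [dʒ] ~ [g].
The stem 'foot' ([mabɛbɛdʒɛ], [mabɛbɛdʒ]) shows [dʒ] unchanged in both environments, so [dʒ] cannot be basic with [g] derived in isolation.
So /g/ is underlying, and a rule of palatalization before a front vowel — /g/ becomes palato-alveolar [dʒ] before a front vowel — gives [dʒ].
The one attested form of 'horn', [pevilɔg], shows underlying /pevilɔg/. Applying the same rule before a front vowel gives [pevilɔdʒɛ].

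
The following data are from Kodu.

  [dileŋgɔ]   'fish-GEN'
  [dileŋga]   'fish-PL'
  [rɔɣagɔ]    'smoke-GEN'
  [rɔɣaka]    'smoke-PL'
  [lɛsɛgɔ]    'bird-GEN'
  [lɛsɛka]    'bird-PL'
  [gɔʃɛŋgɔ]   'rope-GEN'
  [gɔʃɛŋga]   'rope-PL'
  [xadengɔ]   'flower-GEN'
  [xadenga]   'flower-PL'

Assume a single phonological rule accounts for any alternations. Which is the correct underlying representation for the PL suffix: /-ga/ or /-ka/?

The PL morpheme has two allomorphs, [-ga] and [-ka].
By contrast the GEN suffix keeps its initial [g] throughout — that segment must be underlying.
So the underlying form is /-ka/, and voiceless stops become voiced after a nasal.

/-ka/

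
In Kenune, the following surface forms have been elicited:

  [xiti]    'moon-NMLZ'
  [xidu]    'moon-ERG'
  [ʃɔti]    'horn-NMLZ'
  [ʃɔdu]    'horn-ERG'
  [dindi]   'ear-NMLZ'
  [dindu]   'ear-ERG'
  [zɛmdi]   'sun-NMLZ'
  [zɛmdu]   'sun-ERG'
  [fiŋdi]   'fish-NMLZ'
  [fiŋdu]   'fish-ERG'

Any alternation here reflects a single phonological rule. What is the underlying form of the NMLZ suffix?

/-ti/

The NMLZ morpheme has two allomorphs, [-di] and [-ti].
The ERG suffix, which begins with [d], is invariant after every stem; so [d] is not altered by any rule here.
The NMLZ suffix is therefore /-ti/ underlyingly, with post-nasal voicing: voiceless stops become voiced after a nasal.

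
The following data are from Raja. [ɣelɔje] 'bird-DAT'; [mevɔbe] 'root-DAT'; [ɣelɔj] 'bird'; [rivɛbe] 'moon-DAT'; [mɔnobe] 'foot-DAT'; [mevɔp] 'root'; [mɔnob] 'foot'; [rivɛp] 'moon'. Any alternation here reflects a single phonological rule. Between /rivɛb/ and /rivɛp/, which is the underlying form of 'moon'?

The root 'moon' surfaces as [rivɛbe] and [rivɛp], with a stem-final [b] ~ [p] alternation.
Compare 'foot', with invariant [b] in [mɔnobe] and [mɔnob]: an analysis with underlying /b/ and a rule producing [p] in isolation would wrongly predict alternation here too.
The underlying segment must be /p/; voiceless stops become voiced between vowels, yielding [b] there.

/rivɛp/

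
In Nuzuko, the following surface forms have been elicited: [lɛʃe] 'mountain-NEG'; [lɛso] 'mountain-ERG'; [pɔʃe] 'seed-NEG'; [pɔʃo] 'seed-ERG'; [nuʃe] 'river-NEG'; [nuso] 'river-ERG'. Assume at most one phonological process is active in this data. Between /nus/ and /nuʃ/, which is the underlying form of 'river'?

/nus/

The root 'river' surfaces as [nuʃe] and [nuso], with a stem-final [ʃ] ~ [s] alternation.
Compare 'seed', with invariant [ʃ] in [pɔʃe] and [pɔʃo]: an analysis with underlying /ʃ/ and a rule producing [s] before the ERG suffix would wrongly predict alternation here too.
So /s/ is underlying, and a rule of palatalization before a front vowel — /s/ becomes palato-alveolar [ʃ] before a front vowel — gives [ʃ].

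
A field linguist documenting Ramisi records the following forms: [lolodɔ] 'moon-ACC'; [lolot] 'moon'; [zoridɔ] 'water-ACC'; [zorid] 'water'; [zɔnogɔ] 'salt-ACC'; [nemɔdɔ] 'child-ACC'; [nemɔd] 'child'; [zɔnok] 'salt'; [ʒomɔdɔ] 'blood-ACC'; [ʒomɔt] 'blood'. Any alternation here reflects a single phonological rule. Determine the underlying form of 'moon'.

/lolot/

'moon' shows [t] ~ [d] at the end of the stem ([lolot] vs [lolodɔ]).
The stem 'water' ([zorid], [zoridɔ]) shows [d] unchanged in both environments, so [d] cannot be basic with [t] derived in isolation.
The underlying segment must be /t/; voiceless stops become voiced between vowels, yielding [d] there.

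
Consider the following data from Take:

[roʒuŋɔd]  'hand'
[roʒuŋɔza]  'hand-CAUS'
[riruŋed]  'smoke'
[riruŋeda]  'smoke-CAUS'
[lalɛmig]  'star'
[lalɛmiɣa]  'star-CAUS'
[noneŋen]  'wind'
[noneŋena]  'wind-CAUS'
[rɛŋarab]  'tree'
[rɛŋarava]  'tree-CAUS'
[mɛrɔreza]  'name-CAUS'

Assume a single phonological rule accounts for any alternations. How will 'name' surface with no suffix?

[mɛrɔred]

The stem for 'hand' ends in [d] in [roʒuŋɔd] but [z] in [roʒuŋɔza].
Compare 'smoke', with invariant [d] in [riruŋed] and [riruŋeda]: an analysis with underlying /d/ and a rule producing [z] before the CAUS suffix would wrongly predict alternation here too.
The alternation reflects word-final hardening: voiced fricatives become stops word-finally. /z/ is underlying.
From [mɛrɔreza] the stem 'name' is /mɛrɔrez/; word-finally this yields [mɛrɔred].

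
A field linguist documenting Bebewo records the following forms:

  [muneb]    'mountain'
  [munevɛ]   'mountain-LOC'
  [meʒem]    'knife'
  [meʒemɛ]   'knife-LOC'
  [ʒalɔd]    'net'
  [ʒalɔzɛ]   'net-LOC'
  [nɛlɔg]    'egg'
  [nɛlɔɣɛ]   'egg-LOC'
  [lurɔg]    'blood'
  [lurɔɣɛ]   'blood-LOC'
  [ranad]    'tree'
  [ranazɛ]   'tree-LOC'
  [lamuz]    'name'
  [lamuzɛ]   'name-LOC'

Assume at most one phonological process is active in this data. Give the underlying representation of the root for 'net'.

/ʒalɔd/

The stem for 'net' ends in [d] in [ʒalɔd] but [z] in [ʒalɔzɛ].
But 'name' keeps [z] in both environments ([lamuz], [lamuzɛ]), so there is no rule changing /z/ to [d] in isolation.
The underlying segment must be /d/; voiced stops become fricatives between vowels, yielding [z] there.
So 'net' = /ʒalɔd/.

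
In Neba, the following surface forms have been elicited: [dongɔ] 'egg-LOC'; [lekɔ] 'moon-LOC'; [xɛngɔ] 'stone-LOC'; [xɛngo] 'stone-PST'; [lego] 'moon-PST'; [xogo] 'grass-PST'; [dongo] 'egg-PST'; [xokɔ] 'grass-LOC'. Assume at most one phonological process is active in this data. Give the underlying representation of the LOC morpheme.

/-kɔ/

The LOC suffix surfaces as [-gɔ] and [-kɔ], depending on the final segment of the stem.
By contrast the PST suffix keeps its initial [g] throughout — that segment must be underlying.
So the underlying form is /-kɔ/, and voiceless stops become voiced after a nasal.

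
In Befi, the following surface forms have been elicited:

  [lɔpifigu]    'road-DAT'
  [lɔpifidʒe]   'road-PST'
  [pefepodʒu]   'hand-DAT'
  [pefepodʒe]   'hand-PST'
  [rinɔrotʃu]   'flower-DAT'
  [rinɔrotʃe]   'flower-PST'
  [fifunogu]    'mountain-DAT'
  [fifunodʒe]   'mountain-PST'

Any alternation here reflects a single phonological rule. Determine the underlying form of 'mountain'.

/fifunog/

The root 'mountain' surfaces as [fifunogu] and [fifunodʒe], with a stem-final [g] ~ [dʒ] alternation.
Compare 'hand', with invariant [dʒ] in [pefepodʒu] and [pefepodʒe]: an analysis with underlying /dʒ/ and a rule producing [g] before the DAT suffix would wrongly predict alternation here too.
Therefore /g/ is basic and [dʒ] is derived by palatalization before a front vowel (/g/ becomes palato-alveolar [dʒ] before a front vowel).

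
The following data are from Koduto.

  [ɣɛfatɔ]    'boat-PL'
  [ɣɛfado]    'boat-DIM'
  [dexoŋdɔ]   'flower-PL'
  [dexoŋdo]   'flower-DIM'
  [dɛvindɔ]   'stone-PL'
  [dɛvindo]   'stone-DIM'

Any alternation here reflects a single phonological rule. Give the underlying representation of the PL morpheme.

/-tɔ/

The PL suffix surfaces as [-dɔ] and [-tɔ], depending on the final segment of the stem.
The DIM suffix, which begins with [d], is invariant after every stem; so [d] is not altered by any rule here.
So the underlying form is /-tɔ/, and voiceless stops become voiced after a nasal.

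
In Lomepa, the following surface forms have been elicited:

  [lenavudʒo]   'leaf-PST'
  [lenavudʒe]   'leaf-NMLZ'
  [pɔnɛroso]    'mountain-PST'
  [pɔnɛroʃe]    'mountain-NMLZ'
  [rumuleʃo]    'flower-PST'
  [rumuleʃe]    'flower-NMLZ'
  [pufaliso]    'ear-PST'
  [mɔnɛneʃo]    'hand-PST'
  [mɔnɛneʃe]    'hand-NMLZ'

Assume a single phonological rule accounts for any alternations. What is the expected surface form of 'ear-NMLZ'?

[pufaliʃe]

The root 'mountain' surfaces as [pɔnɛroso] and [pɔnɛroʃe], with a stem-final [s] ~ [ʃ] alternation.
If /ʃ/ were underlying and a rule turned it into [s] before the PST suffix, 'hand' would also alternate; but it has [ʃ] in both [mɔnɛneʃo] and [mɔnɛneʃe].
So /s/ is underlying, and a rule of palatalization before a front vowel — /s/ becomes palato-alveolar [ʃ] before a front vowel — gives [ʃ].
From [pufaliso] the stem 'ear' is /pufalis/; before a front vowel this yields [pufaliʃe].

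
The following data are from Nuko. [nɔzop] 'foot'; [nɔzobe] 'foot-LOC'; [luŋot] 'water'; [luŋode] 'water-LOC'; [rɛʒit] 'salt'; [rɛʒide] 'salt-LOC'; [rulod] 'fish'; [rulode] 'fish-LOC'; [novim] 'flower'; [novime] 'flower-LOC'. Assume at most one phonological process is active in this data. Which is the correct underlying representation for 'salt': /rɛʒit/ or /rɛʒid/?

/rɛʒit/

'salt' shows [t] ~ [d] at the end of the stem ([rɛʒit] vs [rɛʒide]).
Compare 'fish', with invariant [d] in [rulod] and [rulode]: an analysis with underlying /d/ and a rule producing [t] in isolation would wrongly predict alternation here too.
The alternation reflects intervocalic voicing: voiceless stops become voiced between vowels. /t/ is underlying.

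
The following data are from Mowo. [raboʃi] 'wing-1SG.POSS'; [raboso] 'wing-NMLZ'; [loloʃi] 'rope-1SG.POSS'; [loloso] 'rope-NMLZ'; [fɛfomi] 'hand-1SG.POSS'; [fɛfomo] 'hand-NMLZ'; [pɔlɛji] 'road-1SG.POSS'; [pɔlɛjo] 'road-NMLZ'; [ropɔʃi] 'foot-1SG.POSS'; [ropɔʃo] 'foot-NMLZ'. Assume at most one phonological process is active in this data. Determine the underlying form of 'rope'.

The stem for 'rope' ends in [ʃ] in [loloʃi] but [s] in [loloso].
The stem 'foot' ([ropɔʃi], [ropɔʃo]) shows [ʃ] unchanged in both environments, so [ʃ] cannot be basic with [s] derived before the NMLZ suffix.
Therefore /s/ is basic and [ʃ] is derived by palatalization before a front vowel (/s/ becomes palato-alveolar [ʃ] before a front vowel).

/lolos/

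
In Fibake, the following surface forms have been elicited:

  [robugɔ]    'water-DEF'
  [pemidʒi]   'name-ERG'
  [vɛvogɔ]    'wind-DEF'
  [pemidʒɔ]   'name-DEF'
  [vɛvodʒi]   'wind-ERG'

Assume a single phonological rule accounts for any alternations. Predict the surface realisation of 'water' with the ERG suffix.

In [vɛvodʒi] and [vɛvogɔ] the final segment of 'wind' alternates: [dʒ] ~ [g].
If /dʒ/ were underlying and a rule turned it into [g] before the DEF suffix, 'name' would also alternate; but it has [dʒ] in both [pemidʒi] and [pemidʒɔ].
Therefore /g/ is basic and [dʒ] is derived by palatalization before a front vowel (/g/ becomes palato-alveolar [dʒ] before a front vowel).
The one attested form of 'water', [robugɔ], shows underlying /robug/. Applying the same rule before a front vowel gives [robudʒi].

[robudʒi]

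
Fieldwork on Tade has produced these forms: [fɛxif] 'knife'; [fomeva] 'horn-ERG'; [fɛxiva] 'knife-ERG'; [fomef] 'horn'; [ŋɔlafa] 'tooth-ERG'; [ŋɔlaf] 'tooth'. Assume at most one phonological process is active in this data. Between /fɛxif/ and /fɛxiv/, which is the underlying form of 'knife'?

/fɛxiv/

The root 'knife' surfaces as [fɛxif] and [fɛxiva], with a stem-final [f] ~ [v] alternation.
Compare 'tooth', with invariant [f] in [ŋɔlaf] and [ŋɔlafa]: an analysis with underlying /f/ and a rule producing [v] before the ERG suffix would wrongly predict alternation here too.
The alternation reflects word-final obstruent devoicing: voiced obstruents become voiceless word-finally. /v/ is underlying.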